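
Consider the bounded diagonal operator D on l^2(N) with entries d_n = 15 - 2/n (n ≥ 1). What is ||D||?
||D|| = 15

For a diagonal operator on l^2 with entries d_n, ||D|| = sup_n |d_n|. Here d_1 = 13, d_2 = 14, ..., and d_n = 15 - 2/n increases monotonically toward 15. All terms lie in [13, 15), so |d_n| = d_n and the supremum is the limit 15, which is not attained by any individual d_n. Hence ||D|| = 15.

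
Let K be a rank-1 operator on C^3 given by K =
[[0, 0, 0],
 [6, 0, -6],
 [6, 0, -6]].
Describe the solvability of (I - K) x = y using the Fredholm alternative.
(I - K) is invertible (det(I - K) = 7 ≠ 0), so for every y in C^3 the equation (I - K) x = y has a unique solution.

K has rank 1, so it is an outer product K = u v^T: every row of K is a multiple of one row vector. Reading off the entries, u = (0, -2, -2) and v = (-3, 0, 3) (row i of K equals u_i·v^T). A rank-one matrix u v^T satisfies K u = u (v·u) and kills the (2)-dimensional subspace v^⊥, so its characteristic polynomial is lambda^2 (lambda - v·u) with v·u = tr K = -6. Hence the eigenvalues of I - K are 1 (multiplicity 2) and 1 - (-6) = 7, so det(I - K) = 7. (Direct check: I - K =
[[1, 0, 0],
 [-6, 1, 6],
 [-6, 0, 7]]
has determinant 7.) The finite-dimensional Fredholm alternative says: either (I - K) is invertible, or ker(I - K) ≠ {0} and then range(I - K) = ker((I - K)^*)^⊥, with dim ker(I - K) = dim ker((I - K)^*). Since det(I - K) ≠ 0, 1 is not an eigenvalue of K and ker(I - K) = {0}, so we are in the first case: for every y there is a unique x = (I - K)^(-1) y. Explicitly, by the Sherman–Morrison formula, (I - u v^T)^(-1) = I + u v^T/(1 - v·u), i.e. (I - K)^(-1) = I + K/(7).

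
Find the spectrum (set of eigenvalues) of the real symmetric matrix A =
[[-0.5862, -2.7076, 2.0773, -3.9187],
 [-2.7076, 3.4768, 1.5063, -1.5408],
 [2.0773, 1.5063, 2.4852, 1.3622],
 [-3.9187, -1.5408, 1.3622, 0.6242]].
sigma(A) ≈ {-6, 3, 4, 5}

A is real symmetric, so its spectrum consists of real eigenvalues. Expanding the characteristic polynomial of the displayed matrix gives
  det(λ I - A) = p(λ) = λ^4 + (-6)λ^3 + (-25)λ^2 + (221.9986)λ + (-359.9964).
Solving p(λ) = 0 yields eigenvalues ≈ -6, 3, 4, 5. (A is shown rounded to 4 decimals, so these recover the underlying integer eigenvalues to within that precision.)
Verification: the trace of A = 6 equals the sum of eigenvalues 6, and det(A) ≈ -359.9964 matches the eigenvalue product -360.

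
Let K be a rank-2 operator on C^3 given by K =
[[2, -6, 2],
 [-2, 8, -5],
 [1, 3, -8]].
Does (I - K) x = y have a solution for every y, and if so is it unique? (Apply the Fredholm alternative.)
(I - K) is invertible (det(I - K) = -64 ≠ 0), so for every y in C^3 the equation (I - K) x = y has a unique solution.

K has rank 2 and factors as K = U V^T = u1 v1^T + u2 v2^T with u1 = (2, -2, 1), v1 = (1, -1, -2), u2 = (2, -3, -2), v2 = (0, -2, 3) (multiplying out reproduces the displayed K). The nonzero eigenvalues of U V^T coincide with those of the 2 x 2 matrix G = V^T U = [[v1·u1, v1·u2], [v2·u1, v2·u2]] = [[2, 9], [7, 0]], and by the Sylvester determinant identity det(I_3 - U V^T) = det(I_2 - V^T U) = det([[-1, -9], [-7, 1]]) = (-1)(1) - (-9)(-7) = -64. (Direct check: I - K =
[[-1, 6, -2],
 [2, -7, 5],
 [-1, -3, 9]]
has determinant -64.) The finite-dimensional Fredholm alternative says: either (I - K) is invertible, or ker(I - K) ≠ {0} and then range(I - K) = ker((I - K)^*)^⊥, with dim ker(I - K) = dim ker((I - K)^*). Since det(I - K) ≠ 0, 1 is not an eigenvalue of K and ker(I - K) = {0}, so we are in the first case: for every y there is a unique x = (I - K)^(-1) y. (Explicitly, by the Woodbury identity, (I - U V^T)^(-1) = I + U (I_2 - G)^(-1) V^T.)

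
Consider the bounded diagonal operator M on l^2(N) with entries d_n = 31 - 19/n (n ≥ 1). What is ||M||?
||M|| = 31

For a diagonal operator on l^2 with entries d_n, ||M|| = sup_n |d_n|. Here d_1 = 12, d_2 = 43/2, ..., and d_n = 31 - 19/n increases monotonically toward 31. All terms lie in [12, 31), so |d_n| = d_n and the supremum is the limit 31, which is not attained by any individual d_n. Hence ||M|| = 31.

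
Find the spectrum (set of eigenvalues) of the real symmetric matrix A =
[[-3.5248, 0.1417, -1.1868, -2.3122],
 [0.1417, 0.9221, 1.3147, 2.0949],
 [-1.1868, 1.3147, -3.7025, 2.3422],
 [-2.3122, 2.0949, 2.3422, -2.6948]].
sigma(A) ≈ {-6, -5, -1, 3}

A is real symmetric, so its spectrum consists of real eigenvalues. Expanding the characteristic polynomial of the displayed matrix gives
  det(λ I - A) = p(λ) = λ^4 + (9)λ^3 + (5)λ^2 + (-93.0016)λ + (-90.0016).
Solving p(λ) = 0 yields eigenvalues ≈ -6, -5, -1, 3. (A is shown rounded to 4 decimals, so these recover the underlying integer eigenvalues to within that precision.)
Verification: the trace of A = -9 equals the sum of eigenvalues -9, and det(A) ≈ -90.0016 matches the eigenvalue product -90.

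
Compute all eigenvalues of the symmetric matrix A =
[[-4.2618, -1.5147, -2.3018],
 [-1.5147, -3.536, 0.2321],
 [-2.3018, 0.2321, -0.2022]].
sigma(A) ≈ {-6, -3, 1}

A is real symmetric, so its spectrum consists of real eigenvalues. Expanding the characteristic polynomial of the displayed matrix gives
  det(λ I - A) = p(λ) = λ^3 + (8)λ^2 + (9)λ + (-18).
Solving p(λ) = 0 yields eigenvalues ≈ -6, -3, 1. (A is shown rounded to 4 decimals, so these recover the underlying integer eigenvalues to within that precision.)
Verification: the trace of A = -8 equals the sum of eigenvalues -8, and det(A) ≈ 17.9996 matches the eigenvalue product 18.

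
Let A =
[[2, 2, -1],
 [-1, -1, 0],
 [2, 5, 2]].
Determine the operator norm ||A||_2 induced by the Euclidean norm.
||A||_2 ≈ 6.2984 (= sqrt(largest eigenvalue of A^T A))

||A||_2 = sigma_max(A) = sqrt(lambda_max(A^T A)). Form the symmetric matrix M = A^T A =
[[9, 15, 2],
 [15, 30, 8],
 [2, 8, 5]].
Its characteristic polynomial (trace, sum of principal 2x2 minors, determinant of M give the coefficients) is
  p(λ) = det(λ I - M) = λ^3 - 44λ^2 + 172λ - 9.
No integer candidate from the rational root theorem (±divisors of 9) is a root, so the roots are irrational. The cubic discriminant is Δ = 35078037 > 0, so there are three distinct real roots. p(0) = -9 and p(1) = 120 have opposite signs, so a root lies in (0, 1); Newton's method refines it to λ ≈ 0.053. p(4) = 39 and p(5) = -124 have opposite signs, so a root lies in (4, 5); Newton's method refines it to λ ≈ 4.277. p(39) = -906 and p(40) = 471 have opposite signs, so a root lies in (39, 40); Newton's method refines it to λ ≈ 39.6699. Check (Vieta): the three roots sum to 44, matching tr M = 44.
So the eigenvalues of A^T A are ≈ 0.053, 4.277, 39.6699 (all ≥ 0, as they must be for A^T A). The largest is λ_max ≈ 39.6699, hence ||A||_2 = sqrt(λ_max) ≈ 6.2984.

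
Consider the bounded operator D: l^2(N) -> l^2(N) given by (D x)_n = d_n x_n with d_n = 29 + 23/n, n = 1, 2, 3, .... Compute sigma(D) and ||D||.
sigma(D) = {29 + 23/n : n ≥ 1} ∪ {29}; ||D|| = 52

A bounded diagonal operator on l^2 with diagonal entries d_n has spectrum equal to the closure of {d_n : n ≥ 1}: every d_n is an eigenvalue (with eigenvector e_n), so {d_n} ⊂ sigma(D); the spectrum is closed, so its closure is too; and for lambda not in the closure, (D - lambda I) has bounded inverse (the diagonal entries 1/(d_n - lambda) are bounded). For our sequence d_n = 29 + 23/n, n = 1, 2, 3, ...:
  - {d_n} = {29 + 23/n : n ≥ 1}; the only limit point is 29
  - closure = {29 + 23/n : n ≥ 1} ∪ {29}
For the norm: a diagonal operator has ||D|| = sup_n |d_n|. Here d_n = 29 + 23/n is positive and decreasing, so sup_n |d_n| = d_1 = 29 + 23 = 52. So ||D|| = 52.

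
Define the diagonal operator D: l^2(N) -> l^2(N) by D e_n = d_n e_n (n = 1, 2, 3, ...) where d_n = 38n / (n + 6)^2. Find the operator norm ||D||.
||D|| = 19/12 (attained at n = 6)

For D diagonal, ||D|| = sup_n |d_n|. Treat f(x) = 38x / (x + 6)^2 for real x > 0. By the quotient rule, f'(x) = 38(6 - x)/(x + 6)^3, which is positive for x < 6 and negative for x > 6. So f has a unique maximum at x = 6, and since 6 is a positive integer, the supremum over n ≥ 1 is attained at n = 6: d_6 = 38·6/(6 + 6)^2 = 38·6/144 = 19/12. Hence ||D|| = 19/12.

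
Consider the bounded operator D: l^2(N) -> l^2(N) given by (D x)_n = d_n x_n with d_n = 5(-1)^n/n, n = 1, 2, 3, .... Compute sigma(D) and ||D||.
sigma(D) = {5(-1)^n/n : n ≥ 1} ∪ {0}; ||D|| = 5

A bounded diagonal operator on l^2 with diagonal entries d_n has spectrum equal to the closure of {d_n : n ≥ 1}: every d_n is an eigenvalue (with eigenvector e_n), so {d_n} ⊂ sigma(D); the spectrum is closed, so its closure is too; and for lambda not in the closure, (D - lambda I) has bounded inverse (the diagonal entries 1/(d_n - lambda) are bounded). For our sequence d_n = 5(-1)^n/n, n = 1, 2, 3, ...:
  - {d_n} = {5(-1)^n/n : n ≥ 1}; the only limit point is 0
  - closure = {5(-1)^n/n : n ≥ 1} ∪ {0}
For the norm: a diagonal operator has ||D|| = sup_n |d_n|. Here |d_n| = 5/n is decreasing, so sup_n |d_n| = |d_1| = 5. So ||D|| = 5.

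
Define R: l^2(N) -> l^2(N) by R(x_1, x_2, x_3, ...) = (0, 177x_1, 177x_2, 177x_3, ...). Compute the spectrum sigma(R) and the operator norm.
sigma(R) = closed disk {z in C : |z| ≤ 177}; ||R|| = 177

Note R = 177·U where U is the unit right shift (U x)_k = x_{k-1} (with x_0 := 0); so ||R|| = 177||U|| and sigma(R) = 177·sigma(U). ||R x||^2 = sum_{k≥1} |177x_k|^2 = 31329||x||^2, so ||R|| = 177 and sigma(R) ⊂ {|z| ≤ 177}. For any |lambda| < 177, the equation (R - lambda I) x = 0 forces x_1 = 0, then 177x_k = lambda x_{k+1} ⇒ x = 0, so R has no eigenvalues. But (R - lambda I) is not surjective for |lambda| < 177: solving (R - lambda I) x = e_1 would require x_n proportional to (lambda/177)^(-n), which is not in l^2. So every |lambda| < 177 lies in the residual spectrum. The boundary |lambda| = 177 is in the approximate point spectrum (the spectrum is closed). Hence sigma(R) is the closed disk of radius 177.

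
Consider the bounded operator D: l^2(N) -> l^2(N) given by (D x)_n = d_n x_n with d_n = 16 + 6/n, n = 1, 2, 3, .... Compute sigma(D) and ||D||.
sigma(D) = {16 + 6/n : n ≥ 1} ∪ {16}; ||D|| = 22

A bounded diagonal operator on l^2 with diagonal entries d_n has spectrum equal to the closure of {d_n : n ≥ 1}: every d_n is an eigenvalue (with eigenvector e_n), so {d_n} ⊂ sigma(D); the spectrum is closed, so its closure is too; and for lambda not in the closure, (D - lambda I) has bounded inverse (the diagonal entries 1/(d_n - lambda) are bounded). For our sequence d_n = 16 + 6/n, n = 1, 2, 3, ...:
  - {d_n} = {16 + 6/n : n ≥ 1}; the only limit point is 16
  - closure = {16 + 6/n : n ≥ 1} ∪ {16}
For the norm: a diagonal operator has ||D|| = sup_n |d_n|. Here d_n = 16 + 6/n is positive and decreasing, so sup_n |d_n| = d_1 = 16 + 6 = 22. So ||D|| = 22.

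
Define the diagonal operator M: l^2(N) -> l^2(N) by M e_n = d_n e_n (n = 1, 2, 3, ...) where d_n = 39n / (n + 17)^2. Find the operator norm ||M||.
||M|| = 39/68 (attained at n = 17)

For M diagonal, ||M|| = sup_n |d_n|. Treat f(x) = 39x / (x + 17)^2 for real x > 0. By the quotient rule, f'(x) = 39(17 - x)/(x + 17)^3, which is positive for x < 17 and negative for x > 17. So f has a unique maximum at x = 17, and since 17 is a positive integer, the supremum over n ≥ 1 is attained at n = 17: d_17 = 39·17/(17 + 17)^2 = 39·17/1156 = 39/68. Hence ||M|| = 39/68.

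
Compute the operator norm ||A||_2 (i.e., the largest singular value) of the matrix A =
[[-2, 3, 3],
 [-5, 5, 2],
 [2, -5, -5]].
||A||_2 ≈ 10.9756 (= sqrt(largest eigenvalue of A^T A))

||A||_2 = sigma_max(A) = sqrt(lambda_max(A^T A)). Form the symmetric matrix M = A^T A =
[[33, -41, -26],
 [-41, 59, 44],
 [-26, 44, 38]].
Its characteristic polynomial (trace, sum of principal 2x2 minors, determinant of M give the coefficients) is
  p(λ) = det(λ I - M) = λ^3 - 130λ^2 + 1150λ - 144.
No integer candidate from the rational root theorem (±divisors of 144) is a root, so the roots are irrational. The cubic discriminant is Δ = 15388222128 > 0, so there are three distinct real roots. p(0) = -144 and p(1) = 877 have opposite signs, so a root lies in (0, 1); Newton's method refines it to λ ≈ 0.127. p(9) = 405 and p(10) = -644 have opposite signs, so a root lies in (9, 10); Newton's method refines it to λ ≈ 9.4095. p(120) = -6144 and p(121) = 7237 have opposite signs, so a root lies in (120, 121); Newton's method refines it to λ ≈ 120.4635. Check (Vieta): the three roots sum to 130, matching tr M = 130.
So the eigenvalues of A^T A are ≈ 0.127, 9.4095, 120.4635 (all ≥ 0, as they must be for A^T A). The largest is λ_max ≈ 120.4635, hence ||A||_2 = sqrt(λ_max) ≈ 10.9756.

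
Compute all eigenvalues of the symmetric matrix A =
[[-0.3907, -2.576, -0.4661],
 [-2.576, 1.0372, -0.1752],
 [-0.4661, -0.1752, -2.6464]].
sigma(A) ≈ {-3, -2, 3}

A is real symmetric, so its spectrum consists of real eigenvalues. Expanding the characteristic polynomial of the displayed matrix gives
  det(λ I - A) = p(λ) = λ^3 + (2)λ^2 + (-9)λ + (-18).
Solving p(λ) = 0 yields eigenvalues ≈ -3, -2, 3. (A is shown rounded to 4 decimals, so these recover the underlying integer eigenvalues to within that precision.)
Verification: the trace of A = -2 equals the sum of eigenvalues -2, and det(A) ≈ 17.9993 matches the eigenvalue product 18.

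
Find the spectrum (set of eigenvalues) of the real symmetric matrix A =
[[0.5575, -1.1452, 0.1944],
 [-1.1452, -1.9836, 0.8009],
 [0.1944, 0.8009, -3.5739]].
sigma(A) ≈ {-4, -2, 1}

A is real symmetric, so its spectrum consists of real eigenvalues. Expanding the characteristic polynomial of the displayed matrix gives
  det(λ I - A) = p(λ) = λ^3 + (5)λ^2 + (2)λ + (-8).
Solving p(λ) = 0 yields eigenvalues ≈ -4, -2, 1. (A is shown rounded to 4 decimals, so these recover the underlying integer eigenvalues to within that precision.)
Verification: the trace of A = -5 equals the sum of eigenvalues -5, and det(A) ≈ 8.0001 matches the eigenvalue product 8.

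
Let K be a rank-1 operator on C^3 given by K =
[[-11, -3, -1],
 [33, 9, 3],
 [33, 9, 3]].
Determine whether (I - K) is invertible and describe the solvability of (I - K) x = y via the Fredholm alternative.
(I - K) is singular (det(I - K) = 0, i.e. 1 ∈ sigma(K)). (I - K) x = y is solvable iff y ⊥ ker((I - K)^*) = span{(-11, -3, -1)}, i.e. iff -11y_1 - 3y_2 - y_3 = 0. When solvable, the solutions are x = y + c·(1, -3, -3), c arbitrary (ker(I - K) = span{(1, -3, -3)}, dimension 1).

K has rank 1, so it is an outer product K = u v^T: every row of K is a multiple of one row vector. Reading off the entries, u = (1, -3, -3) and v = (-11, -3, -1) (row i of K equals u_i·v^T). A rank-one matrix u v^T satisfies K u = u (v·u) and kills the (2)-dimensional subspace v^⊥, so its characteristic polynomial is lambda^2 (lambda - v·u) with v·u = tr K = 1. Hence the eigenvalues of I - K are 1 (multiplicity 2) and 1 - (1) = 0, so det(I - K) = 0. (Direct check: I - K =
[[12, 3, 1],
 [-33, -8, -3],
 [-33, -9, -2]]
has determinant 0.) So 1 is an eigenvalue of K and (I - K) is not invertible. The finite-dimensional Fredholm alternative says: either (I - K) is invertible, or ker(I - K) ≠ {0} and then range(I - K) = ker((I - K)^*)^⊥, with dim ker(I - K) = dim ker((I - K)^*). We are in the second case, so we need both kernels. Kernel of I - K: (I - K) u = u - u (v·u) = u - u = 0, so ker(I - K) = span{u} = span{(1, -3, -3)} (it is exactly 1-dimensional because rank(I - K) = 2). Kernel of the adjoint: K is real, so (I - K)^* = I - K^T = I - v u^T, and (I - v u^T) v = v - v (u·v) = 0; hence ker((I - K)^*) = span{v} = span{(-11, -3, -1)}. Therefore (I - K) x = y is solvable iff <y, v> = 0, i.e. iff -11y_1 - 3y_2 - y_3 = 0. When this holds, K y = u (v·y) = 0, so (I - K) y = y and x = y is a particular solution; the full solution set is the line x = y + c·u = y + c·(1, -3, -3), c ∈ C.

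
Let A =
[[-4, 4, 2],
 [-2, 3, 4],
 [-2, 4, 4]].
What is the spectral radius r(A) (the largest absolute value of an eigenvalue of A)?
r(A) ≈ 6.4114

The eigenvalues of A are the roots of its characteristic polynomial. With M = A (coefficients from the trace, the sum of principal 2x2 minors, and det A):
  p(λ) = det(λ I - M) = λ^3 - 3λ^2 - 20λ - 12.
No integer candidate from the rational root theorem (±divisors of 12) is a root, so the roots are irrational. The cubic discriminant is Δ = 17456 > 0, so there are three distinct real roots. p(-3) = -6 and p(-2) = 8 have opposite signs, so a root lies in (-3, -2); Newton's method refines it to λ ≈ -2.7244. p(-1) = 4 and p(0) = -12 have opposite signs, so a root lies in (-1, 0); Newton's method refines it to λ ≈ -0.687. p(6) = -24 and p(7) = 44 have opposite signs, so a root lies in (6, 7); Newton's method refines it to λ ≈ 6.4114. Check (Vieta): the three roots sum to 3, matching tr M = 3.
Thus the eigenvalues (to 4 decimals) are -2.7244 (modulus 2.7244); -0.687 (modulus 0.687); 6.4114 (modulus 6.4114). The spectral radius is the largest modulus: r(A) ≈ 6.4114. (Cross-check: r(A) ≤ ||A||_2 ≈ 9.758; equality holds whenever A is normal, though it can also hold for some non-normal A.)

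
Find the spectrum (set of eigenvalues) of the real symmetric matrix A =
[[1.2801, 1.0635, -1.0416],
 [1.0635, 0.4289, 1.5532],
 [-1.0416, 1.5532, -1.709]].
sigma(A) ≈ {-3, 1, 2}

A is real symmetric, so its spectrum consists of real eigenvalues. Expanding the characteristic polynomial of the displayed matrix gives
  det(λ I - A) = p(λ) = λ^3 + (0)λ^2 + (-7)λ + (6).
Solving p(λ) = 0 yields eigenvalues ≈ -3, 1, 2. (A is shown rounded to 4 decimals, so these recover the underlying integer eigenvalues to within that precision.)
Verification: the trace of A = 0 equals the sum of eigenvalues 0, and det(A) ≈ -5.9999 matches the eigenvalue product -6.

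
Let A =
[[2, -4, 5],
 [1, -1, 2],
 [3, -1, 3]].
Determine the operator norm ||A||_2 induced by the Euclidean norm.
||A||_2 ≈ 8.1302 (= sqrt(largest eigenvalue of A^T A))

||A||_2 = sigma_max(A) = sqrt(lambda_max(A^T A)). Form the symmetric matrix M = A^T A =
[[14, -12, 21],
 [-12, 18, -25],
 [21, -25, 38]].
Its characteristic polynomial (trace, sum of principal 2x2 minors, determinant of M give the coefficients) is
  p(λ) = det(λ I - M) = λ^3 - 70λ^2 + 258λ - 16.
No integer candidate from the rational root theorem (±divisors of 16) is a root, so the roots are irrational. The cubic discriminant is Δ = 240711920 > 0, so there are three distinct real roots. p(0) = -16 and p(1) = 173 have opposite signs, so a root lies in (0, 1); Newton's method refines it to λ ≈ 0.0631. p(3) = 155 and p(4) = -40 have opposite signs, so a root lies in (3, 4); Newton's method refines it to λ ≈ 3.8364. p(66) = -412 and p(67) = 3803 have opposite signs, so a root lies in (66, 67); Newton's method refines it to λ ≈ 66.1005. Check (Vieta): the three roots sum to 70, matching tr M = 70.
So the eigenvalues of A^T A are ≈ 0.0631, 3.8364, 66.1005 (all ≥ 0, as they must be for A^T A). The largest is λ_max ≈ 66.1005, hence ||A||_2 = sqrt(λ_max) ≈ 8.1302.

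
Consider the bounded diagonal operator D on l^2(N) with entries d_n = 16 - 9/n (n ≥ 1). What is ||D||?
||D|| = 16

For a diagonal operator on l^2 with entries d_n, ||D|| = sup_n |d_n|. Here d_1 = 7, d_2 = 23/2, ..., and d_n = 16 - 9/n increases monotonically toward 16. All terms lie in [7, 16), so |d_n| = d_n and the supremum is the limit 16, which is not attained by any individual d_n. Hence ||D|| = 16.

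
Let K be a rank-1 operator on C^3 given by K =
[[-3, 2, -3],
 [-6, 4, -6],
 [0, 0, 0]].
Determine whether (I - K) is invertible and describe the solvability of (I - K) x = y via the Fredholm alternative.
(I - K) is singular (det(I - K) = 0, i.e. 1 ∈ sigma(K)). (I - K) x = y is solvable iff y ⊥ ker((I - K)^*) = span{(-3, 2, -3)}, i.e. iff -3y_1 + 2y_2 - 3y_3 = 0. When solvable, the solutions are x = y + c·(1, 2, 0), c arbitrary (ker(I - K) = span{(1, 2, 0)}, dimension 1).

K has rank 1, so it is an outer product K = u v^T: every row of K is a multiple of one row vector. Reading off the entries, u = (1, 2, 0) and v = (-3, 2, -3) (row i of K equals u_i·v^T). A rank-one matrix u v^T satisfies K u = u (v·u) and kills the (2)-dimensional subspace v^⊥, so its characteristic polynomial is lambda^2 (lambda - v·u) with v·u = tr K = 1. Hence the eigenvalues of I - K are 1 (multiplicity 2) and 1 - (1) = 0, so det(I - K) = 0. (Direct check: I - K =
[[4, -2, 3],
 [6, -3, 6],
 [0, 0, 1]]
has determinant 0.) So 1 is an eigenvalue of K and (I - K) is not invertible. The finite-dimensional Fredholm alternative says: either (I - K) is invertible, or ker(I - K) ≠ {0} and then range(I - K) = ker((I - K)^*)^⊥, with dim ker(I - K) = dim ker((I - K)^*). We are in the second case, so we need both kernels. Kernel of I - K: (I - K) u = u - u (v·u) = u - u = 0, so ker(I - K) = span{u} = span{(1, 2, 0)} (it is exactly 1-dimensional because rank(I - K) = 2). Kernel of the adjoint: K is real, so (I - K)^* = I - K^T = I - v u^T, and (I - v u^T) v = v - v (u·v) = 0; hence ker((I - K)^*) = span{v} = span{(-3, 2, -3)}. Therefore (I - K) x = y is solvable iff <y, v> = 0, i.e. iff -3y_1 + 2y_2 - 3y_3 = 0. When this holds, K y = u (v·y) = 0, so (I - K) y = y and x = y is a particular solution; the full solution set is the line x = y + c·u = y + c·(1, 2, 0), c ∈ C.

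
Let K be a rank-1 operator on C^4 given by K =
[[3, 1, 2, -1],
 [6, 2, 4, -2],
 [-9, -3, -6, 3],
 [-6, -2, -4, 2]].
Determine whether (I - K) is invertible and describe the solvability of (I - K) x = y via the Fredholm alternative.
(I - K) is singular (det(I - K) = 0, i.e. 1 ∈ sigma(K)). (I - K) x = y is solvable iff y ⊥ ker((I - K)^*) = span{(3, 1, 2, -1)}, i.e. iff 3y_1 + y_2 + 2y_3 - y_4 = 0. When solvable, the solutions are x = y + c·(1, 2, -3, -2), c arbitrary (ker(I - K) = span{(1, 2, -3, -2)}, dimension 1).

K has rank 1, so it is an outer product K = u v^T: every row of K is a multiple of one row vector. Reading off the entries, u = (1, 2, -3, -2) and v = (3, 1, 2, -1) (row i of K equals u_i·v^T). A rank-one matrix u v^T satisfies K u = u (v·u) and kills the (3)-dimensional subspace v^⊥, so its characteristic polynomial is lambda^3 (lambda - v·u) with v·u = tr K = 1. Hence the eigenvalues of I - K are 1 (multiplicity 3) and 1 - (1) = 0, so det(I - K) = 0. (Direct check: I - K =
[[-2, -1, -2, 1],
 [-6, -1, -4, 2],
 [9, 3, 7, -3],
 [6, 2, 4, -1]]
has determinant 0.) So 1 is an eigenvalue of K and (I - K) is not invertible. The finite-dimensional Fredholm alternative says: either (I - K) is invertible, or ker(I - K) ≠ {0} and then range(I - K) = ker((I - K)^*)^⊥, with dim ker(I - K) = dim ker((I - K)^*). We are in the second case, so we need both kernels. Kernel of I - K: (I - K) u = u - u (v·u) = u - u = 0, so ker(I - K) = span{u} = span{(1, 2, -3, -2)} (it is exactly 1-dimensional because rank(I - K) = 3). Kernel of the adjoint: K is real, so (I - K)^* = I - K^T = I - v u^T, and (I - v u^T) v = v - v (u·v) = 0; hence ker((I - K)^*) = span{v} = span{(3, 1, 2, -1)}. Therefore (I - K) x = y is solvable iff <y, v> = 0, i.e. iff 3y_1 + y_2 + 2y_3 - y_4 = 0. When this holds, K y = u (v·y) = 0, so (I - K) y = y and x = y is a particular solution; the full solution set is the line x = y + c·u = y + c·(1, 2, -3, -2), c ∈ C.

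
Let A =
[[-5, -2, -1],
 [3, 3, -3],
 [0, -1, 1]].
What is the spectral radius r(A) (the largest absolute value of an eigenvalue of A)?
r(A) ≈ 3.9609

The eigenvalues of A are the roots of its characteristic polynomial. With M = A (coefficients from the trace, the sum of principal 2x2 minors, and det A):
  p(λ) = det(λ I - M) = λ^3 + λ^2 - 14λ - 9.
No integer candidate from the rational root theorem (±divisors of 9) is a root, so the roots are irrational. The cubic discriminant is Δ = 11289 > 0, so there are three distinct real roots. p(-4) = -1 and p(-3) = 15 have opposite signs, so a root lies in (-4, -3); Newton's method refines it to λ ≈ -3.9609. p(-1) = 5 and p(0) = -9 have opposite signs, so a root lies in (-1, 0); Newton's method refines it to λ ≈ -0.6324. p(3) = -15 and p(4) = 15 have opposite signs, so a root lies in (3, 4); Newton's method refines it to λ ≈ 3.5933. Check (Vieta): the three roots sum to -1, matching tr M = -1.
Thus the eigenvalues (to 4 decimals) are -3.9609 (modulus 3.9609); -0.6324 (modulus 0.6324); 3.5933 (modulus 3.5933). The spectral radius is the largest modulus: r(A) ≈ 3.9609. (Cross-check: r(A) ≤ ||A||_2 ≈ 6.8613; equality holds whenever A is normal, though it can also hold for some non-normal A.)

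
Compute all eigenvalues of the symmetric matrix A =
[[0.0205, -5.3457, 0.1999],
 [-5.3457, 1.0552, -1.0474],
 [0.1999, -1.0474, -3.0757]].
sigma(A) ≈ {-5, -3, 6}

A is real symmetric, so its spectrum consists of real eigenvalues. Expanding the characteristic polynomial of the displayed matrix gives
  det(λ I - A) = p(λ) = λ^3 + (2)λ^2 + (-33)λ + (-90).
Solving p(λ) = 0 yields eigenvalues ≈ -5, -3, 6. (A is shown rounded to 4 decimals, so these recover the underlying integer eigenvalues to within that precision.)
Verification: the trace of A = -2 equals the sum of eigenvalues -2, and det(A) ≈ 90.0001 matches the eigenvalue product 90.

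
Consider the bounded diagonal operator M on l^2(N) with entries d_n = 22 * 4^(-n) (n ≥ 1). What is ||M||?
||M|| = 11/2 (attained at n = 1)

For M diagonal, ||M|| = sup_n |d_n|. The sequence d_n = 22 * 4^(-n) is positive and strictly decreasing (ratio 4^(-1) < 1), so the supremum is d_1 = 22/4 = 11/2. Hence ||M|| = 11/2.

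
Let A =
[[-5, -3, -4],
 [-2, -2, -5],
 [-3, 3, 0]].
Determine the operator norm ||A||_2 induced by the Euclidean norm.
||A||_2 ≈ 8.88 (= sqrt(largest eigenvalue of A^T A))

||A||_2 = sigma_max(A) = sqrt(lambda_max(A^T A)). Form the symmetric matrix M = A^T A =
[[38, 10, 30],
 [10, 22, 22],
 [30, 22, 41]].
Its characteristic polynomial (trace, sum of principal 2x2 minors, determinant of M give the coefficients) is
  p(λ) = det(λ I - M) = λ^3 - 101λ^2 + 1812λ - 5184.
No integer candidate from the rational root theorem (±divisors of 5184) is a root, so the roots are irrational. The cubic discriminant is Δ = 4683014928 > 0, so there are three distinct real roots. p(3) = -630 and p(4) = 512 have opposite signs, so a root lies in (3, 4); Newton's method refines it to λ ≈ 3.5319. p(18) = 540 and p(19) = -358 have opposite signs, so a root lies in (18, 19); Newton's method refines it to λ ≈ 18.6133. p(78) = -3780 and p(79) = 662 have opposite signs, so a root lies in (78, 79); Newton's method refines it to λ ≈ 78.8547. Check (Vieta): the three roots sum to 101, matching tr M = 101.
So the eigenvalues of A^T A are ≈ 3.5319, 18.6133, 78.8547 (all ≥ 0, as they must be for A^T A). The largest is λ_max ≈ 78.8547, hence ||A||_2 = sqrt(λ_max) ≈ 8.88.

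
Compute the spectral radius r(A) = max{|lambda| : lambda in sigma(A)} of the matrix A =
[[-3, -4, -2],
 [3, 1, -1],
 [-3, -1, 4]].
r(A) ≈ 4.5893

The eigenvalues of A are the roots of its characteristic polynomial. With M = A (coefficients from the trace, the sum of principal 2x2 minors, and det A):
  p(λ) = det(λ I - M) = λ^3 - 2λ^2 - 6λ - 27.
No integer candidate from the rational root theorem (±divisors of 27) is a root, so the roots are irrational. The cubic discriminant is Δ = -25371 < 0, so there is one real root and a complex-conjugate pair. p(4) = -19 and p(5) = 18 have opposite signs, so a root lies in (4, 5); Newton's method refines it to λ ≈ 4.5893. Dividing out (λ - (4.5893)) leaves approximately λ^2 + 2.5893λ + 5.8832. For λ^2 + 2.5893λ + 5.8832 the discriminant is -16.8283. It is negative, so the remaining roots are the complex-conjugate pair λ ≈ -1.2947 ± 2.0511i. Their product equals the constant term, so |λ|^2 ≈ 5.8832 and |λ| ≈ 2.4255.
Thus the eigenvalues (to 4 decimals) are 4.5893 (modulus 4.5893); -1.2947 ± 2.0511i (modulus 2.4255). The spectral radius is the largest modulus: r(A) ≈ 4.5893. (Cross-check: r(A) ≤ ||A||_2 ≈ 6.5149; equality holds whenever A is normal, though it can also hold for some non-normal A.)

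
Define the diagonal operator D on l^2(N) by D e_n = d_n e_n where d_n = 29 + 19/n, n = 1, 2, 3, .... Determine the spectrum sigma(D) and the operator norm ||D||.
sigma(D) = {29 + 19/n : n ≥ 1} ∪ {29}; ||D|| = 48

A bounded diagonal operator on l^2 with diagonal entries d_n has spectrum equal to the closure of {d_n : n ≥ 1}: every d_n is an eigenvalue (with eigenvector e_n), so {d_n} ⊂ sigma(D); the spectrum is closed, so its closure is too; and for lambda not in the closure, (D - lambda I) has bounded inverse (the diagonal entries 1/(d_n - lambda) are bounded). For our sequence d_n = 29 + 19/n, n = 1, 2, 3, ...:
  - {d_n} = {29 + 19/n : n ≥ 1}; the only limit point is 29
  - closure = {29 + 19/n : n ≥ 1} ∪ {29}
For the norm: a diagonal operator has ||D|| = sup_n |d_n|. Here d_n = 29 + 19/n is positive and decreasing, so sup_n |d_n| = d_1 = 29 + 19 = 48. So ||D|| = 48.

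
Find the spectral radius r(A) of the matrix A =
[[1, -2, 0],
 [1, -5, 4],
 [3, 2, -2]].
r(A) ≈ 6.9664

The eigenvalues of A are the roots of its characteristic polynomial. With M = A (coefficients from the trace, the sum of principal 2x2 minors, and det A):
  p(λ) = det(λ I - M) = λ^3 + 6λ^2 - 3λ + 26.
No integer candidate from the rational root theorem (±divisors of 26) is a root, so the roots are irrational. The cubic discriminant is Δ = -48708 < 0, so there is one real root and a complex-conjugate pair. p(-7) = -2 and p(-6) = 44 have opposite signs, so a root lies in (-7, -6); Newton's method refines it to λ ≈ -6.9664. Dividing out (λ - (-6.9664)) leaves approximately λ^2 - 0.9664λ + 3.7322. For λ^2 - 0.9664λ + 3.7322 the discriminant is -13.9949. It is negative, so the remaining roots are the complex-conjugate pair λ ≈ 0.4832 ± 1.8705i. Their product equals the constant term, so |λ|^2 ≈ 3.7322 and |λ| ≈ 1.9319.
Thus the eigenvalues (to 4 decimals) are -6.9664 (modulus 6.9664); 0.4832 ± 1.8705i (modulus 1.9319). The spectral radius is the largest modulus: r(A) ≈ 6.9664. (Cross-check: r(A) ≤ ||A||_2 ≈ 7.1672; equality holds whenever A is normal, though it can also hold for some non-normal A.)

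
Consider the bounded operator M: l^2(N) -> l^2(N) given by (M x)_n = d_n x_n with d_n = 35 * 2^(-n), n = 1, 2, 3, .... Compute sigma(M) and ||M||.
sigma(M) = {35 * 2^(-n) : n ≥ 1} ∪ {0}; ||M|| = 35/2

A bounded diagonal operator on l^2 with diagonal entries d_n has spectrum equal to the closure of {d_n : n ≥ 1}: every d_n is an eigenvalue (with eigenvector e_n), so {d_n} ⊂ sigma(M); the spectrum is closed, so its closure is too; and for lambda not in the closure, (M - lambda I) has bounded inverse (the diagonal entries 1/(d_n - lambda) are bounded). For our sequence d_n = 35 * 2^(-n), n = 1, 2, 3, ...:
  - {d_n} = {35 * 2^(-n) : n ≥ 1}; the only limit point is 0
  - closure = {35 * 2^(-n) : n ≥ 1} ∪ {0}
For the norm: a diagonal operator has ||M|| = sup_n |d_n|. Here d_n = 35 * 2^(-n) is positive and decreasing, so sup_n |d_n| = d_1 = 35/2. So ||M|| = 35/2.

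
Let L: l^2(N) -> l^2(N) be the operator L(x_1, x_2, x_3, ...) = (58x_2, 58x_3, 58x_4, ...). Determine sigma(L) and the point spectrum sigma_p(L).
sigma(L) = closed disk {z in C : |z| ≤ 58}; sigma_p(L) = open disk {z in C : |z| < 58}

Note L = 58·V where V is the unit left shift (V x)_k = x_{k+1}; so sigma(L) = 58·sigma(V) and ||L|| = 58||V||. ||L x||^2 = 3364sum_{k≥2} |x_k|^2 ≤ 3364||x||^2, with equality on {x : x_1 = 0}, so ||L|| = 58. For any lambda with |lambda| < 58, set r = lambda/58 (|r| < 1); the vector x = (1, r, r^2, ...) is in l^2 and satisfies L x = 58(r, r^2, ...) = lambda x, so lambda is an eigenvalue. On the boundary |lambda| = 58 the geometric series diverges, so no l^2 eigenvector exists, but these lambda lie in the approximate point spectrum. Hence sigma(L) is the closed disk of radius 58 and sigma_p(L) is the open disk.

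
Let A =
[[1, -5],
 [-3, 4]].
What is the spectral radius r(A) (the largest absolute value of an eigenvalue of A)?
r(A) = (5 + sqrt(69))/2 ≈ 6.6533

The eigenvalues of A are the roots of its characteristic polynomial. With M = A (coefficients from the trace and determinant):
  p(λ) = det(λ I - M) = λ^2 - 5λ - 11.
For λ^2 - 5λ - 11 the discriminant is 69. It is nonnegative but not a perfect square, so the roots are real and irrational: λ = (5 ± sqrt(69))/2 ≈ 6.6533, -1.6533.
Thus the eigenvalues (to 4 decimals) are 6.6533 (modulus 6.6533); -1.6533 (modulus 1.6533). The spectral radius is the largest modulus: r(A) = (5 + sqrt(69))/2 ≈ 6.6533. (Cross-check: r(A) ≤ ||A||_2 ≈ 6.9646; equality holds whenever A is normal, though it can also hold for some non-normal A.)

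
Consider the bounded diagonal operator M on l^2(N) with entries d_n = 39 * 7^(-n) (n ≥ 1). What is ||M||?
||M|| = 39/7 (attained at n = 1)

For M diagonal, ||M|| = sup_n |d_n|. The sequence d_n = 39 * 7^(-n) is positive and strictly decreasing (ratio 7^(-1) < 1), so the supremum is d_1 = 39/7. Hence ||M|| = 39/7.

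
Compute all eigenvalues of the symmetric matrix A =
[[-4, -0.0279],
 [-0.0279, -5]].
sigma(A) ≈ {-5, -4}

A is real symmetric, so its spectrum consists of real eigenvalues. Expanding the characteristic polynomial of the displayed matrix gives
  det(λ I - A) = p(λ) = λ^2 + (9)λ + (20).
Solving p(λ) = 0 yields eigenvalues ≈ -5, -4. (A is shown rounded to 4 decimals, so these recover the underlying integer eigenvalues to within that precision.)
Verification: the trace of A = -9 equals the sum of eigenvalues -9, and det(A) ≈ 20.0000 matches the eigenvalue product 20.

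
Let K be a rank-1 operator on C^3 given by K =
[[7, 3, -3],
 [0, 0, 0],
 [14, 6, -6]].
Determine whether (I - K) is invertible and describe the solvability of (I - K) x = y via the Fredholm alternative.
(I - K) is singular (det(I - K) = 0, i.e. 1 ∈ sigma(K)). (I - K) x = y is solvable iff y ⊥ ker((I - K)^*) = span{(7, 3, -3)}, i.e. iff 7y_1 + 3y_2 - 3y_3 = 0. When solvable, the solutions are x = y + c·(1, 0, 2), c arbitrary (ker(I - K) = span{(1, 0, 2)}, dimension 1).

K has rank 1, so it is an outer product K = u v^T: every row of K is a multiple of one row vector. Reading off the entries, u = (1, 0, 2) and v = (7, 3, -3) (row i of K equals u_i·v^T). A rank-one matrix u v^T satisfies K u = u (v·u) and kills the (2)-dimensional subspace v^⊥, so its characteristic polynomial is lambda^2 (lambda - v·u) with v·u = tr K = 1. Hence the eigenvalues of I - K are 1 (multiplicity 2) and 1 - (1) = 0, so det(I - K) = 0. (Direct check: I - K =
[[-6, -3, 3],
 [0, 1, 0],
 [-14, -6, 7]]
has determinant 0.) So 1 is an eigenvalue of K and (I - K) is not invertible. The finite-dimensional Fredholm alternative says: either (I - K) is invertible, or ker(I - K) ≠ {0} and then range(I - K) = ker((I - K)^*)^⊥, with dim ker(I - K) = dim ker((I - K)^*). We are in the second case, so we need both kernels. Kernel of I - K: (I - K) u = u - u (v·u) = u - u = 0, so ker(I - K) = span{u} = span{(1, 0, 2)} (it is exactly 1-dimensional because rank(I - K) = 2). Kernel of the adjoint: K is real, so (I - K)^* = I - K^T = I - v u^T, and (I - v u^T) v = v - v (u·v) = 0; hence ker((I - K)^*) = span{v} = span{(7, 3, -3)}. Therefore (I - K) x = y is solvable iff <y, v> = 0, i.e. iff 7y_1 + 3y_2 - 3y_3 = 0. When this holds, K y = u (v·y) = 0, so (I - K) y = y and x = y is a particular solution; the full solution set is the line x = y + c·u = y + c·(1, 0, 2), c ∈ C.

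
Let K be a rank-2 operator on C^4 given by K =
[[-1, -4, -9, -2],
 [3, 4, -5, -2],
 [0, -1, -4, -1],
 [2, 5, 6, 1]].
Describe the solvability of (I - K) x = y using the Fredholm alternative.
(I - K) is invertible (det(I - K) = 11 ≠ 0), so for every y in C^4 the equation (I - K) x = y has a unique solution.

K has rank 2 and factors as K = U V^T = u1 v1^T + u2 v2^T with u1 = (-3, 1, -1, 3), v1 = (1, 2, 1, 0), u2 = (-2, -2, -1, 1), v2 = (-1, -1, 3, 1) (multiplying out reproduces the displayed K). The nonzero eigenvalues of U V^T coincide with those of the 2 x 2 matrix G = V^T U = [[v1·u1, v1·u2], [v2·u1, v2·u2]] = [[-2, -7], [2, 2]], and by the Sylvester determinant identity det(I_4 - U V^T) = det(I_2 - V^T U) = det([[3, 7], [-2, -1]]) = (3)(-1) - (7)(-2) = 11. (Direct check: I - K =
[[2, 4, 9, 2],
 [-3, -3, 5, 2],
 [0, 1, 5, 1],
 [-2, -5, -6, 0]]
has determinant 11.) The finite-dimensional Fredholm alternative says: either (I - K) is invertible, or ker(I - K) ≠ {0} and then range(I - K) = ker((I - K)^*)^⊥, with dim ker(I - K) = dim ker((I - K)^*). Since det(I - K) ≠ 0, 1 is not an eigenvalue of K and ker(I - K) = {0}, so we are in the first case: for every y there is a unique x = (I - K)^(-1) y. (Explicitly, by the Woodbury identity, (I - U V^T)^(-1) = I + U (I_2 - G)^(-1) V^T.)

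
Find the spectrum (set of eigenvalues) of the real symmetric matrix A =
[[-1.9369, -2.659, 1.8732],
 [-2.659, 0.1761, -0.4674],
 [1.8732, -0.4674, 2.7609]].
sigma(A) ≈ {-4, 1, 4}

A is real symmetric, so its spectrum consists of real eigenvalues. Expanding the characteristic polynomial of the displayed matrix gives
  det(λ I - A) = p(λ) = λ^3 + (-1)λ^2 + (-16)λ + (16).
Solving p(λ) = 0 yields eigenvalues ≈ -4, 1, 4. (A is shown rounded to 4 decimals, so these recover the underlying integer eigenvalues to within that precision.)
Verification: the trace of A = 1 equals the sum of eigenvalues 1, and det(A) ≈ -16.0007 matches the eigenvalue product -16.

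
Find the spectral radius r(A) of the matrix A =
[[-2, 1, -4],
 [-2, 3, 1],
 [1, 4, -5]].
r(A) ≈ 4.4332

The eigenvalues of A are the roots of its characteristic polynomial. With M = A (coefficients from the trace, the sum of principal 2x2 minors, and det A):
  p(λ) = det(λ I - M) = λ^3 + 4λ^2 - 9λ - 73.
No integer candidate from the rational root theorem (±divisors of 73) is a root, so the roots are irrational. The cubic discriminant is Δ = -73679 < 0, so there is one real root and a complex-conjugate pair. p(3) = -37 and p(4) = 19 have opposite signs, so a root lies in (3, 4); Newton's method refines it to λ ≈ 3.7143. Dividing out (λ - (3.7143)) leaves approximately λ^2 + 7.7143λ + 19.6536. For λ^2 + 7.7143λ + 19.6536 the discriminant is -19.1035. It is negative, so the remaining roots are the complex-conjugate pair λ ≈ -3.8572 ± 2.1854i. Their product equals the constant term, so |λ|^2 ≈ 19.6536 and |λ| ≈ 4.4332.
Thus the eigenvalues (to 4 decimals) are 3.7143 (modulus 3.7143); -3.8572 ± 2.1854i (modulus 4.4332). The spectral radius is the largest modulus: r(A) ≈ 4.4332. (Cross-check: r(A) ≤ ||A||_2 ≈ 7.5282; equality holds whenever A is normal, though it can also hold for some non-normal A.)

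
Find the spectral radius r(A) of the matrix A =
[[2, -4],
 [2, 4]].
r(A) = 4

The eigenvalues of A are the roots of its characteristic polynomial. With M = A (coefficients from the trace and determinant):
  p(λ) = det(λ I - M) = λ^2 - 6λ + 16.
For λ^2 - 6λ + 16 the discriminant is -28. It is negative, so the roots are the complex-conjugate pair λ = 3 ± (sqrt(28)/2) i ≈ 3 ± 2.6458i. For a conjugate pair the product of the roots equals the constant term, so |λ|^2 = 16 and |λ| = sqrt(16) = 4.
Thus the eigenvalues (to 4 decimals) are 3 ± 2.6458i (modulus 4). The spectral radius is the largest modulus: r(A) = 4. (Cross-check: r(A) ≤ ||A||_2 ≈ 5.6569; equality holds whenever A is normal, though it can also hold for some non-normal A.)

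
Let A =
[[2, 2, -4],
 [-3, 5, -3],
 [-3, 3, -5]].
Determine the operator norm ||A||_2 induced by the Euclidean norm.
||A||_2 ≈ 9.5707 (= sqrt(largest eigenvalue of A^T A))

||A||_2 = sigma_max(A) = sqrt(lambda_max(A^T A)). Form the symmetric matrix M = A^T A =
[[22, -20, 16],
 [-20, 38, -38],
 [16, -38, 50]].
Its characteristic polynomial (trace, sum of principal 2x2 minors, determinant of M give the coefficients) is
  p(λ) = det(λ I - M) = λ^3 - 110λ^2 + 1736λ - 4624.
No integer candidate from the rational root theorem (±divisors of 4624) is a root, so the roots are irrational. The cubic discriminant is Δ = 6237126144 > 0, so there are three distinct real roots. p(3) = -379 and p(4) = 624 have opposite signs, so a root lies in (3, 4); Newton's method refines it to λ ≈ 3.3551. p(15) = 41 and p(16) = -912 have opposite signs, so a root lies in (15, 16); Newton's method refines it to λ ≈ 15.046. p(91) = -3987 and p(92) = 2736 have opposite signs, so a root lies in (91, 92); Newton's method refines it to λ ≈ 91.5989. Check (Vieta): the three roots sum to 110, matching tr M = 110.
So the eigenvalues of A^T A are ≈ 3.3551, 15.046, 91.5989 (all ≥ 0, as they must be for A^T A). The largest is λ_max ≈ 91.5989, hence ||A||_2 = sqrt(λ_max) ≈ 9.5707.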